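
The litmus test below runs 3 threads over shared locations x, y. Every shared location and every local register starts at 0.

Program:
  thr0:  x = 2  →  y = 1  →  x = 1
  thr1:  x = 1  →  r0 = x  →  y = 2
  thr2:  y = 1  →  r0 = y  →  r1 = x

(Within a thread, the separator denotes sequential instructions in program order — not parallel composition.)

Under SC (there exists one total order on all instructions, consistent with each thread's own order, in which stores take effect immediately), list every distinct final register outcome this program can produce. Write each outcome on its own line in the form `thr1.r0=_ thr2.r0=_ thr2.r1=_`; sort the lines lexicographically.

outcome vector order: (thr1.r0,thr2.r0,thr2.r1)
|SC outcomes| = 10

thr1.r0=1 thr2.r0=1 thr2.r1=0
thr1.r0=1 thr2.r0=1 thr2.r1=1
thr1.r0=1 thr2.r0=1 thr2.r1=2
thr1.r0=1 thr2.r0=2 thr2.r1=1
thr1.r0=1 thr2.r0=2 thr2.r1=2
thr1.r0=2 thr2.r0=1 thr2.r1=0
thr1.r0=2 thr2.r0=1 thr2.r1=1
thr1.r0=2 thr2.r0=1 thr2.r1=2
thr1.r0=2 thr2.r0=2 thr2.r1=1
thr1.r0=2 thr2.r0=2 thr2.r1=2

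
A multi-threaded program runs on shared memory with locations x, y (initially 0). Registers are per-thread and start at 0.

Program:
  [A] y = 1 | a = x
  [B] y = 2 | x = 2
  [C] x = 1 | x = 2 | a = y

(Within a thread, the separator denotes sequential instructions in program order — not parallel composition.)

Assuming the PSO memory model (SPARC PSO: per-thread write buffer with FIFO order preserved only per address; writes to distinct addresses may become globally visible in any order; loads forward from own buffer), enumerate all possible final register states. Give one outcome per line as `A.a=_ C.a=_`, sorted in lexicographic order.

A.a=0 C.a=0
A.a=0 C.a=1
A.a=0 C.a=2
A.a=1 C.a=0
A.a=1 C.a=1
A.a=1 C.a=2
A.a=2 C.a=0
A.a=2 C.a=1
A.a=2 C.a=2

outcome vector order: (A.a,C.a)
|PSO outcomes| = 9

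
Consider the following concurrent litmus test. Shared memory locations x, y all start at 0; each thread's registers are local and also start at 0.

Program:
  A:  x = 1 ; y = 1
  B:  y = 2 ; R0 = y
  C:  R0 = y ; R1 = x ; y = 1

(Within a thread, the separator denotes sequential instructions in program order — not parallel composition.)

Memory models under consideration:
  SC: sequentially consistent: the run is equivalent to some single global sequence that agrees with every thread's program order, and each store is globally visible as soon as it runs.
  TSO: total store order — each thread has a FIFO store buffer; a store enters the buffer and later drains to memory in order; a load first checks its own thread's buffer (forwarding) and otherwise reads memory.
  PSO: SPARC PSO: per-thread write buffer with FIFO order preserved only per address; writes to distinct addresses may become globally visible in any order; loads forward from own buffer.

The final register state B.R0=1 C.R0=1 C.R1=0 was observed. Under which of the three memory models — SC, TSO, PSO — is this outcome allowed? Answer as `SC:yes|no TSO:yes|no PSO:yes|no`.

SC:no TSO:no PSO:yes

outcome vector order: (B.R0,C.R0,C.R1)
[SC] allowed = {1/0/0; 1/0/1; 1/1/1; 1/2/0; 1/2/1; 2/0/0; 2/0/1; 2/1/1; 2/2/0; 2/2/1}
[TSO] allowed = {1/0/0; 1/0/1; 1/1/1; 1/2/0; 1/2/1; 2/0/0; 2/0/1; 2/1/1; 2/2/0; 2/2/1}
[PSO] allowed = {1/0/0; 1/0/1; 1/1/0; 1/1/1; 1/2/0; 1/2/1; 2/0/0; 2/0/1; 2/1/0; 2/1/1; 2/2/0; 2/2/1}
target 1/1/0 ∈ {PSO}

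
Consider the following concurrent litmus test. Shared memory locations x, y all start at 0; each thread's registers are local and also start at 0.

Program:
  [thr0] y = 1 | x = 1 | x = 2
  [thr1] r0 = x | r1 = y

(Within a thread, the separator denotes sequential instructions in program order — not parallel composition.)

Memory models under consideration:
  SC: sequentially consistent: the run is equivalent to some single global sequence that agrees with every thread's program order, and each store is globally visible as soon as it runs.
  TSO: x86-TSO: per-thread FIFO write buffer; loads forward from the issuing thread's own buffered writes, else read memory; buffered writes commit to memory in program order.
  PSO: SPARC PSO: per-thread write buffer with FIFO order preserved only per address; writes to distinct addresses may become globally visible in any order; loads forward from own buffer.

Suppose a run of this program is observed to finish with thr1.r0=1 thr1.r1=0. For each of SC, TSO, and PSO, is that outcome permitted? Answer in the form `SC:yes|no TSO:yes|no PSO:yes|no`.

outcome vector order: (thr1.r0,thr1.r1)
SC: 4 outcomes — {0/0; 0/1; 1/1; 2/1}
TSO: 4 outcomes — {0/0; 0/1; 1/1; 2/1}
PSO: 6 outcomes — {0/0; 0/1; 1/0; 1/1; 2/0; 2/1}
target 1/0 ∈ {PSO}

SC:no TSO:no PSO:yes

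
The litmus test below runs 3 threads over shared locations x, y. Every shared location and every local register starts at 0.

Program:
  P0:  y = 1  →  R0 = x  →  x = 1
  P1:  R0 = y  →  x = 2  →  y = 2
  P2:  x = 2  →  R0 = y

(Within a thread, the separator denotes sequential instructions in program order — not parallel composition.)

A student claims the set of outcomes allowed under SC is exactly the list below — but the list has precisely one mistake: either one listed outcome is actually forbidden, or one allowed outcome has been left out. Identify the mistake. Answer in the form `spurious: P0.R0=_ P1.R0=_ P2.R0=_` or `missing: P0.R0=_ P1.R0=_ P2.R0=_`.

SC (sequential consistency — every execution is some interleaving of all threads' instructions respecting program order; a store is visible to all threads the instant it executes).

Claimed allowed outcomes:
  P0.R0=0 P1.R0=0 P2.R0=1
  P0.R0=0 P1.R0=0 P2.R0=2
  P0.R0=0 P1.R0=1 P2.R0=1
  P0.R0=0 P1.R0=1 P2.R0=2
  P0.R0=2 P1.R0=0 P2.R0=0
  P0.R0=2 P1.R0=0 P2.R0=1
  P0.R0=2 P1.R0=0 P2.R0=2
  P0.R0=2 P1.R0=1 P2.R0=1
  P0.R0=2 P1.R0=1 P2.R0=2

outcome vector order: (P0.R0,P1.R0,P2.R0)
under SC → (0,0,1), (0,0,2), (0,1,1), (0,1,2), (2,0,0), (2,0,1), (2,0,2), (2,1,0), (2,1,1), (2,1,2)
SC∖claimed = {(2,1,0)}

missing: P0.R0=2 P1.R0=1 P2.R0=0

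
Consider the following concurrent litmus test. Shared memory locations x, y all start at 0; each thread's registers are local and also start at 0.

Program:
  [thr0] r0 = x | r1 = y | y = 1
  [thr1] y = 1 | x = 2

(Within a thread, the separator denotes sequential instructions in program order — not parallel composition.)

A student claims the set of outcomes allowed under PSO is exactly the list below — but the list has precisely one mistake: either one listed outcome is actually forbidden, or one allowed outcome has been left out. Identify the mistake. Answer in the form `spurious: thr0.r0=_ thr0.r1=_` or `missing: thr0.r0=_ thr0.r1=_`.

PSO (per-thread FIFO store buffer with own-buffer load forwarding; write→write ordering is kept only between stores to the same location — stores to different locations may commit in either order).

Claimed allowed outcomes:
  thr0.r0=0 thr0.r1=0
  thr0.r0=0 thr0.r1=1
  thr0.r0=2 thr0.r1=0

missing: thr0.r0=2 thr0.r1=1

outcome vector order: (thr0.r0,thr0.r1)
under PSO → 0/0 0/1 2/0 2/1
PSO∖claimed = {2/1}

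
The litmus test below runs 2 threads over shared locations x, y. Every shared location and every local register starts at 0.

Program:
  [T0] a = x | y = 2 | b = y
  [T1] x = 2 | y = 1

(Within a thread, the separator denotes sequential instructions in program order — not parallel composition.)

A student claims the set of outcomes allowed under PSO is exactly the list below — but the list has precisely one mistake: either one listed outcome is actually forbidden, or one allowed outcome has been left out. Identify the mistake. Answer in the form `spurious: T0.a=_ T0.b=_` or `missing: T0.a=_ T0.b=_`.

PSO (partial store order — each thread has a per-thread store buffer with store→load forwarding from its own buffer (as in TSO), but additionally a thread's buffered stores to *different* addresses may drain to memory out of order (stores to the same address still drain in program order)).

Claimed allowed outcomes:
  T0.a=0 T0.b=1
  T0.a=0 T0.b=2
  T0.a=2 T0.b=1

outcome vector order: (T0.a,T0.b)
PSO (4): (0,1); (0,2); (2,1); (2,2)
PSO∖claimed = {(2,2)}

missing: T0.a=2 T0.b=2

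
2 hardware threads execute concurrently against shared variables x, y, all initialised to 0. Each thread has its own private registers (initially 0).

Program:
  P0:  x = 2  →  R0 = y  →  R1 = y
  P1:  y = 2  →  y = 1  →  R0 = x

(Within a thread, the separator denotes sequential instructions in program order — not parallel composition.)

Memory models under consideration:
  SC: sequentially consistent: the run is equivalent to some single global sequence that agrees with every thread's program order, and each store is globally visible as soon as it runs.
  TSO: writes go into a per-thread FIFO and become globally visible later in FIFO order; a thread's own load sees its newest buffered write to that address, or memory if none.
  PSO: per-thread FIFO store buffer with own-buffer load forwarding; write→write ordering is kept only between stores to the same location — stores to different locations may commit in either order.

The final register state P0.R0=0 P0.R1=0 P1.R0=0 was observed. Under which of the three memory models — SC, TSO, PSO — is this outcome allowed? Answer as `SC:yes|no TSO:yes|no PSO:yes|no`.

outcome vector order: (P0.R0,P0.R1,P1.R0)
under SC → <0 0 2> <0 1 2> <0 2 2> <1 1 0> <1 1 2> <2 1 2> <2 2 2>
under TSO → <0 0 0> <0 0 2> <0 1 0> <0 1 2> <0 2 0> <0 2 2> <1 1 0> <1 1 2> <2 1 0> <2 1 2> <2 2 0> <2 2 2>
under PSO → <0 0 0> <0 0 2> <0 1 0> <0 1 2> <0 2 0> <0 2 2> <1 1 0> <1 1 2> <2 1 0> <2 1 2> <2 2 0> <2 2 2>
target <0 0 0> ∈ {TSO,PSO}

SC:no TSO:yes PSO:yes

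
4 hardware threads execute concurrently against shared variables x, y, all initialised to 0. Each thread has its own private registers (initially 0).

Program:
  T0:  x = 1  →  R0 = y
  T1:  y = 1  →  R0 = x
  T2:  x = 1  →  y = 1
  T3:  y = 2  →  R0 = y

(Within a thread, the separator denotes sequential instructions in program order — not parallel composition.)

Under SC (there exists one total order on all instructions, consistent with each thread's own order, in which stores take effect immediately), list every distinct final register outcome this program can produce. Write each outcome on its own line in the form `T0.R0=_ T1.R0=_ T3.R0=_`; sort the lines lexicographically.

outcome vector order: (T0.R0,T1.R0,T3.R0)
|SC outcomes| = 10

T0.R0=0 T1.R0=1 T3.R0=1
T0.R0=0 T1.R0=1 T3.R0=2
T0.R0=1 T1.R0=0 T3.R0=1
T0.R0=1 T1.R0=0 T3.R0=2
T0.R0=1 T1.R0=1 T3.R0=1
T0.R0=1 T1.R0=1 T3.R0=2
T0.R0=2 T1.R0=0 T3.R0=1
T0.R0=2 T1.R0=0 T3.R0=2
T0.R0=2 T1.R0=1 T3.R0=1
T0.R0=2 T1.R0=1 T3.R0=2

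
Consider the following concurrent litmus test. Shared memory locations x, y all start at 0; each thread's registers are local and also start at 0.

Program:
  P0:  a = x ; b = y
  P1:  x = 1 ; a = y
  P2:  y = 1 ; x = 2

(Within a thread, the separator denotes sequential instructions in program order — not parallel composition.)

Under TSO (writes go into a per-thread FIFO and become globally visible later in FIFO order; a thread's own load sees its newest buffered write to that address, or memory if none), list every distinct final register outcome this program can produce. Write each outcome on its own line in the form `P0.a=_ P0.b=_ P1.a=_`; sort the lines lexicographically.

outcome vector order: (P0.a,P0.b,P1.a)
|TSO outcomes| = 10

P0.a=0 P0.b=0 P1.a=0
P0.a=0 P0.b=0 P1.a=1
P0.a=0 P0.b=1 P1.a=0
P0.a=0 P0.b=1 P1.a=1
P0.a=1 P0.b=0 P1.a=0
P0.a=1 P0.b=0 P1.a=1
P0.a=1 P0.b=1 P1.a=0
P0.a=1 P0.b=1 P1.a=1
P0.a=2 P0.b=1 P1.a=0
P0.a=2 P0.b=1 P1.a=1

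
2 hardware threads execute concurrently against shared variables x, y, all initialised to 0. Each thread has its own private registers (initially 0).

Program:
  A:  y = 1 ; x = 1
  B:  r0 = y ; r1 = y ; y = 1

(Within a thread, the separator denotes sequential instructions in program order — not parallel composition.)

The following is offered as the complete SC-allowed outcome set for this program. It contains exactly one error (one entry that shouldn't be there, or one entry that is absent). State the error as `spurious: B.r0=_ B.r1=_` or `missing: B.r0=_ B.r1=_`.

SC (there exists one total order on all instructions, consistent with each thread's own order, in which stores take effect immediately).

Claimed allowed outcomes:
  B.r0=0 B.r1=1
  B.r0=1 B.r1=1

missing: B.r0=0 B.r1=0

outcome vector order: (B.r0,B.r1)
[SC] allowed = {0/0, 0/1, 1/1}
SC∖claimed = {0/0}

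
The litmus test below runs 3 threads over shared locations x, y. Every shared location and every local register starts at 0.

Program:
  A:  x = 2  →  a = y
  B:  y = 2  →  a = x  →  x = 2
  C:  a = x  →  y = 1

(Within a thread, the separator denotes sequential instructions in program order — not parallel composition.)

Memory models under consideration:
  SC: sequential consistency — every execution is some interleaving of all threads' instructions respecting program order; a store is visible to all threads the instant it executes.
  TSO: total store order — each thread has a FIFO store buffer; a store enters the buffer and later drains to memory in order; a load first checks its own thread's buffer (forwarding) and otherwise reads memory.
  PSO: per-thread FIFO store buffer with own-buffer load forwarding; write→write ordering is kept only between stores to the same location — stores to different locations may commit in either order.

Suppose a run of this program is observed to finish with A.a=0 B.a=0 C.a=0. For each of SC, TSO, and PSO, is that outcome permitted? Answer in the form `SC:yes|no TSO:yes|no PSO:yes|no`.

SC:no TSO:yes PSO:yes

outcome vector order: (A.a,B.a,C.a)
under SC → (0,2,0); (0,2,2); (1,0,0); (1,0,2); (1,2,0); (1,2,2); (2,0,0); (2,0,2); (2,2,0); (2,2,2)
under TSO → (0,0,0); (0,0,2); (0,2,0); (0,2,2); (1,0,0); (1,0,2); (1,2,0); (1,2,2); (2,0,0); (2,0,2); (2,2,0); (2,2,2)
under PSO → (0,0,0); (0,0,2); (0,2,0); (0,2,2); (1,0,0); (1,0,2); (1,2,0); (1,2,2); (2,0,0); (2,0,2); (2,2,0); (2,2,2)
target (0,0,0) ∈ {TSO,PSO}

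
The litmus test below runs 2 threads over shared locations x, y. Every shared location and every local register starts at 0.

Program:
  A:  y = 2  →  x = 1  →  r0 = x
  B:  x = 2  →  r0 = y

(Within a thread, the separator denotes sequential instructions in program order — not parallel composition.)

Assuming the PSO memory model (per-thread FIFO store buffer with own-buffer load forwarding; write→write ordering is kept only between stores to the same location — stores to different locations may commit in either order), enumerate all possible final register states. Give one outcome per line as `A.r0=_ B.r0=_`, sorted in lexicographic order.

outcome vector order: (A.r0,B.r0)
|PSO outcomes| = 4

A.r0=1 B.r0=0
A.r0=1 B.r0=2
A.r0=2 B.r0=0
A.r0=2 B.r0=2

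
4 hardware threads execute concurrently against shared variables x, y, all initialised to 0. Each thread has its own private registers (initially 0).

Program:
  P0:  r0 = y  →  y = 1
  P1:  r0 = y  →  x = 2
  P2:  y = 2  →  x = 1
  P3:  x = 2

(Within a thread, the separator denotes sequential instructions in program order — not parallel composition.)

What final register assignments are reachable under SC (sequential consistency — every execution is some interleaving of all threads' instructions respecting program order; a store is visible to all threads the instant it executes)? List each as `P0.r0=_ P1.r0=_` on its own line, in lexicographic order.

P0.r0=0 P1.r0=0
P0.r0=0 P1.r0=1
P0.r0=0 P1.r0=2
P0.r0=2 P1.r0=0
P0.r0=2 P1.r0=1
P0.r0=2 P1.r0=2

outcome vector order: (P0.r0,P1.r0)
|SC outcomes| = 6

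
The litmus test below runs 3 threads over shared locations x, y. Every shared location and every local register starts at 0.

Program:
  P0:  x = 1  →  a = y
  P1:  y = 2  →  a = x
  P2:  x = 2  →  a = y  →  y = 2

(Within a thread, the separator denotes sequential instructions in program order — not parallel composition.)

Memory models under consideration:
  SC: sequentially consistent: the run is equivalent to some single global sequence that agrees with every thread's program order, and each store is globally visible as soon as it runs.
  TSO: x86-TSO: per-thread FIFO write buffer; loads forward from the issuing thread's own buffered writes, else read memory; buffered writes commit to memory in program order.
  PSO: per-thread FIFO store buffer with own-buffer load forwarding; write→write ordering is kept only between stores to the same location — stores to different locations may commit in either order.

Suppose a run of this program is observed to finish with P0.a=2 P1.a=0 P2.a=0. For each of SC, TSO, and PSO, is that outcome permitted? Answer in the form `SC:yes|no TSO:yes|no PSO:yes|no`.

SC:no TSO:yes PSO:yes

outcome vector order: (P0.a,P1.a,P2.a)
SC (9): 010 012 020 022 202 210 212 220 222
TSO (12): 000 002 010 012 020 022 200 202 210 212 220 222
PSO (12): 000 002 010 012 020 022 200 202 210 212 220 222
target 200 ∈ {TSO,PSO}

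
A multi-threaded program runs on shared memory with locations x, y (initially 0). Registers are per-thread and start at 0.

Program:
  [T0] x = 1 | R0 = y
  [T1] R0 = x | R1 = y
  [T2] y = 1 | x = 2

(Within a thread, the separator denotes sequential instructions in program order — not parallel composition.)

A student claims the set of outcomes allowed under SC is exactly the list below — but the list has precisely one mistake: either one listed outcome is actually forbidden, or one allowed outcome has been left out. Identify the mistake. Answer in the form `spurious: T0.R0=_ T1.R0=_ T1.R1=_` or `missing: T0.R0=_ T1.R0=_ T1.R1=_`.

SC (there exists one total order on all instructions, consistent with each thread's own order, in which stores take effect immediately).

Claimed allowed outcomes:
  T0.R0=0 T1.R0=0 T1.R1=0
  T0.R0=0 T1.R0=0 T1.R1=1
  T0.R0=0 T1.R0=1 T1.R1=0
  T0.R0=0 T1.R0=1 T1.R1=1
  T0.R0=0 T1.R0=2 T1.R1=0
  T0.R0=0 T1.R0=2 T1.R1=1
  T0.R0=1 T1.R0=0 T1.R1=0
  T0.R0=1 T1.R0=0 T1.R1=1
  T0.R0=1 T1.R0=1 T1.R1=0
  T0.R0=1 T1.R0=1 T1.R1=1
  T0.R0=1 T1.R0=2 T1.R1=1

spurious: T0.R0=0 T1.R0=2 T1.R1=0

outcome vector order: (T0.R0,T1.R0,T1.R1)
under SC → <0 0 0>, <0 0 1>, <0 1 0>, <0 1 1>, <0 2 1>, <1 0 0>, <1 0 1>, <1 1 0>, <1 1 1>, <1 2 1>
claimed∖SC = {<0 2 0>}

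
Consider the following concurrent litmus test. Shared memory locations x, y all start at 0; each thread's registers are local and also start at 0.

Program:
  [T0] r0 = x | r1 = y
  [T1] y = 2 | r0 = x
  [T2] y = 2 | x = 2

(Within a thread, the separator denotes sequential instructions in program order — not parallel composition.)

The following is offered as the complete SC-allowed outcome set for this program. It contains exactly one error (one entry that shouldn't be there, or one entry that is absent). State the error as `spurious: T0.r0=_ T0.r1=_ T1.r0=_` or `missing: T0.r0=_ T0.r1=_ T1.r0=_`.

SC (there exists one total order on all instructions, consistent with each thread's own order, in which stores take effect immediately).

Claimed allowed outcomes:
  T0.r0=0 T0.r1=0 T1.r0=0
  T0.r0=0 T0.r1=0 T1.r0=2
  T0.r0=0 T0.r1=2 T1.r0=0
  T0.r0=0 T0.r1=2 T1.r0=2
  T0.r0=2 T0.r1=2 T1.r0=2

outcome vector order: (T0.r0,T0.r1,T1.r0)
under SC → 000, 002, 020, 022, 220, 222
SC∖claimed = {220}

missing: T0.r0=2 T0.r1=2 T1.r0=0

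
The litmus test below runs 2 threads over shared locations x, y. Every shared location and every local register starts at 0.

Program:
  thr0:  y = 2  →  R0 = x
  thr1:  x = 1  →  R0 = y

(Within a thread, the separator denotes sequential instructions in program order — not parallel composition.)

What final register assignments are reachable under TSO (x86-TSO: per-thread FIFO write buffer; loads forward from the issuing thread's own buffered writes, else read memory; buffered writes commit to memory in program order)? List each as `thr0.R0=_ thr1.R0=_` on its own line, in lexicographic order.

thr0.R0=0 thr1.R0=0
thr0.R0=0 thr1.R0=2
thr0.R0=1 thr1.R0=0
thr0.R0=1 thr1.R0=2

outcome vector order: (thr0.R0,thr1.R0)
|TSO outcomes| = 4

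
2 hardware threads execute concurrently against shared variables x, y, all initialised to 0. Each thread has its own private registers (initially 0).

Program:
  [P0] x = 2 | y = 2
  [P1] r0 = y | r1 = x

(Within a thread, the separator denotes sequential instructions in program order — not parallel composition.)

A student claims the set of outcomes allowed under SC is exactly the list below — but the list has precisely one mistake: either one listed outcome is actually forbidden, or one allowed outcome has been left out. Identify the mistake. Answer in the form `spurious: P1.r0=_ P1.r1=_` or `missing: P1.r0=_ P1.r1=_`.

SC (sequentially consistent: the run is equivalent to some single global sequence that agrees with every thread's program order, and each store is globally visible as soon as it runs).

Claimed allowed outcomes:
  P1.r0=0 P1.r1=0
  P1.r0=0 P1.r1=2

outcome vector order: (P1.r0,P1.r1)
SC (3): (0,0); (0,2); (2,2)
SC∖claimed = {(2,2)}

missing: P1.r0=2 P1.r1=2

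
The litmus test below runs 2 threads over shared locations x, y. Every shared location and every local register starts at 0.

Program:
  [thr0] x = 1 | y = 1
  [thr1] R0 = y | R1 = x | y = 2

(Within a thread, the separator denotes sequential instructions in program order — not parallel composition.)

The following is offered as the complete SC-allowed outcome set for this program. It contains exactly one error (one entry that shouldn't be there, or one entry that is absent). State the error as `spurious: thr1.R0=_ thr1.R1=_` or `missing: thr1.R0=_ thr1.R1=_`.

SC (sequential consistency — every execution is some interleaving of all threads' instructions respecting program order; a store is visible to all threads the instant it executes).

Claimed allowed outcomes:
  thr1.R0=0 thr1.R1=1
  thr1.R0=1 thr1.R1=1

missing: thr1.R0=0 thr1.R1=0

outcome vector order: (thr1.R0,thr1.R1)
SC (3): (0,0), (0,1), (1,1)
SC∖claimed = {(0,0)}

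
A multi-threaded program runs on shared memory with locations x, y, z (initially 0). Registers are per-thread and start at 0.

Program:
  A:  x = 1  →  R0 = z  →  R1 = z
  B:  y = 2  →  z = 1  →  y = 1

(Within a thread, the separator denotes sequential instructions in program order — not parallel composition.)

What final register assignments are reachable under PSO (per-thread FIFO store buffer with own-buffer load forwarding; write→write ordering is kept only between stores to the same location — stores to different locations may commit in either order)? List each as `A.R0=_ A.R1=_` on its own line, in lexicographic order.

A.R0=0 A.R1=0
A.R0=0 A.R1=1
A.R0=1 A.R1=1

outcome vector order: (A.R0,A.R1)
|PSO outcomes| = 3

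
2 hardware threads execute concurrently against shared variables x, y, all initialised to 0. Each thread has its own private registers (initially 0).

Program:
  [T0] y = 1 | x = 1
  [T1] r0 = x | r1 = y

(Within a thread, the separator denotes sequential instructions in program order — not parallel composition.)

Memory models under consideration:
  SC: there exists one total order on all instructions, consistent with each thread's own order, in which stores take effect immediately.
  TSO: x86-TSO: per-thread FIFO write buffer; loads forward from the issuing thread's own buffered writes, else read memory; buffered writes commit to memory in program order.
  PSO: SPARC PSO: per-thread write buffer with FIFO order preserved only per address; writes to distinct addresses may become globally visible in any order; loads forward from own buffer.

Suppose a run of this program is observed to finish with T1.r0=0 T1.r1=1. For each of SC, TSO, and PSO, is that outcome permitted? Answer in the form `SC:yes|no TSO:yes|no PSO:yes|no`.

outcome vector order: (T1.r0,T1.r1)
SC (3): 0/0; 0/1; 1/1
TSO (3): 0/0; 0/1; 1/1
PSO (4): 0/0; 0/1; 1/0; 1/1
target 0/1 ∈ {SC,TSO,PSO}

SC:yes TSO:yes PSO:yes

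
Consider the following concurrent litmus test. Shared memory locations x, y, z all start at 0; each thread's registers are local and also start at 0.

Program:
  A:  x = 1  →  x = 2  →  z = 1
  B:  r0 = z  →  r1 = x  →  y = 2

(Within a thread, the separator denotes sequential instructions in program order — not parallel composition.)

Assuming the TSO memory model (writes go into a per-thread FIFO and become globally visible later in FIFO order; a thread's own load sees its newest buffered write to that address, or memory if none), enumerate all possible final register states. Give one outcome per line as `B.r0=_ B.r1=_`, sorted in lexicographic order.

B.r0=0 B.r1=0
B.r0=0 B.r1=1
B.r0=0 B.r1=2
B.r0=1 B.r1=2

outcome vector order: (B.r0,B.r1)
|TSO outcomes| = 4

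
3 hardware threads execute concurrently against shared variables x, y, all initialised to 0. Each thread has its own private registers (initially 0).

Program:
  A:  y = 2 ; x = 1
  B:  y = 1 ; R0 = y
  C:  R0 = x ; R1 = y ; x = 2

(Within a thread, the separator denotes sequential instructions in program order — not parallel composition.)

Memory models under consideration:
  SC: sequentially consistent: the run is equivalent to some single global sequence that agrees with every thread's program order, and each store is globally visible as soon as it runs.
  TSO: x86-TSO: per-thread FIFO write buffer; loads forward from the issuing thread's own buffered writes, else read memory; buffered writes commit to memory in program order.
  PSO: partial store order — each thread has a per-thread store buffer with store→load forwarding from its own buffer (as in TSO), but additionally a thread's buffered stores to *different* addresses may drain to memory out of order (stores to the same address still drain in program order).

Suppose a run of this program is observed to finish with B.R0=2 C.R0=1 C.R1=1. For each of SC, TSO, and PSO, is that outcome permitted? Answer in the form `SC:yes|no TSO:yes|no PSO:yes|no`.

SC:no TSO:no PSO:yes

outcome vector order: (B.R0,C.R0,C.R1)
SC: 9 outcomes — {100 101 102 111 112 200 201 202 212}
TSO: 9 outcomes — {100 101 102 111 112 200 201 202 212}
PSO: 12 outcomes — {100 101 102 110 111 112 200 201 202 210 211 212}
target 211 ∈ {PSO}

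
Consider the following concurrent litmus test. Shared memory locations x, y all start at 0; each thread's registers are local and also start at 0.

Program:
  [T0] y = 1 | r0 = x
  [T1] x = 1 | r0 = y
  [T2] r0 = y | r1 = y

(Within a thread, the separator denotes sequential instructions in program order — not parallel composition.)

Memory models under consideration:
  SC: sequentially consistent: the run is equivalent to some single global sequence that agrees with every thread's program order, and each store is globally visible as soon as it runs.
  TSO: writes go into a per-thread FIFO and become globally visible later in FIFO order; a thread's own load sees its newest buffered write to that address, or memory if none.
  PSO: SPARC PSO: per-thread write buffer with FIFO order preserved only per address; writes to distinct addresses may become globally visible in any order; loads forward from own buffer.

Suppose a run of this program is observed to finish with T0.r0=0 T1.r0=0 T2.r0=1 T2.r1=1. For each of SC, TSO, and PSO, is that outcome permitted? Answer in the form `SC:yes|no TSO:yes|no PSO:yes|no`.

outcome vector order: (T0.r0,T1.r0,T2.r0,T2.r1)
SC: 9 outcomes — {0100 0101 0111 1000 1001 1011 1100 1101 1111}
TSO: 12 outcomes — {0000 0001 0011 0100 0101 0111 1000 1001 1011 1100 1101 1111}
PSO: 12 outcomes — {0000 0001 0011 0100 0101 0111 1000 1001 1011 1100 1101 1111}
target 0011 ∈ {TSO,PSO}

SC:no TSO:yes PSO:yes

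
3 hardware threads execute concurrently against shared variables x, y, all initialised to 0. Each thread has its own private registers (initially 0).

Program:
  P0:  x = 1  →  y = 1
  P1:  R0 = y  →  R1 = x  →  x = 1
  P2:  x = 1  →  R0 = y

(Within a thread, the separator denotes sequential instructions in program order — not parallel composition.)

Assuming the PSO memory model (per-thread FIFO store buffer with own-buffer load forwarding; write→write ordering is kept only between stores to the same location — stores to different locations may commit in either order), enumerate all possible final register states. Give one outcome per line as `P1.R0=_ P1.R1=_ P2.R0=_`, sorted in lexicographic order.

P1.R0=0 P1.R1=0 P2.R0=0
P1.R0=0 P1.R1=0 P2.R0=1
P1.R0=0 P1.R1=1 P2.R0=0
P1.R0=0 P1.R1=1 P2.R0=1
P1.R0=1 P1.R1=0 P2.R0=0
P1.R0=1 P1.R1=0 P2.R0=1
P1.R0=1 P1.R1=1 P2.R0=0
P1.R0=1 P1.R1=1 P2.R0=1

outcome vector order: (P1.R0,P1.R1,P2.R0)
|PSO outcomes| = 8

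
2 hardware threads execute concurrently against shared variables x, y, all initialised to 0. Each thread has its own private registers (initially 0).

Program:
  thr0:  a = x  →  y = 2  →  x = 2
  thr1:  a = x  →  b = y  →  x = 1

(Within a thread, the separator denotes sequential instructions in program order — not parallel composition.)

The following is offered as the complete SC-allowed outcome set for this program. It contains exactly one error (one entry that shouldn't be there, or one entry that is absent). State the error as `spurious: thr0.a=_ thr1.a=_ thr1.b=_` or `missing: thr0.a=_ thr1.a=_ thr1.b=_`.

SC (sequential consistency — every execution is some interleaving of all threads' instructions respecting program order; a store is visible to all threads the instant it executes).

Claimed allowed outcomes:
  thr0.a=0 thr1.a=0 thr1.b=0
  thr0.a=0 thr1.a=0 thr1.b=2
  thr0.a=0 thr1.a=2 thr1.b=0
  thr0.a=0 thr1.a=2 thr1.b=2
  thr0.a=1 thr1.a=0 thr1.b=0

outcome vector order: (thr0.a,thr1.a,thr1.b)
under SC → 0/0/0, 0/0/2, 0/2/2, 1/0/0
claimed∖SC = {0/2/0}

spurious: thr0.a=0 thr1.a=2 thr1.b=0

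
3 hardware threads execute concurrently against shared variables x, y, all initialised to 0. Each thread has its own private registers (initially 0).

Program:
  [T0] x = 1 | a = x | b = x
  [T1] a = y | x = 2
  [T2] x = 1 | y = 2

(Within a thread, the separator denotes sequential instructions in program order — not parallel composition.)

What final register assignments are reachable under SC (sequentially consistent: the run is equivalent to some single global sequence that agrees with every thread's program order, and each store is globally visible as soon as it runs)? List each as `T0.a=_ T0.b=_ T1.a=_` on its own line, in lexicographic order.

T0.a=1 T0.b=1 T1.a=0
T0.a=1 T0.b=1 T1.a=2
T0.a=1 T0.b=2 T1.a=0
T0.a=1 T0.b=2 T1.a=2
T0.a=2 T0.b=1 T1.a=0
T0.a=2 T0.b=2 T1.a=0
T0.a=2 T0.b=2 T1.a=2

outcome vector order: (T0.a,T0.b,T1.a)
|SC outcomes| = 7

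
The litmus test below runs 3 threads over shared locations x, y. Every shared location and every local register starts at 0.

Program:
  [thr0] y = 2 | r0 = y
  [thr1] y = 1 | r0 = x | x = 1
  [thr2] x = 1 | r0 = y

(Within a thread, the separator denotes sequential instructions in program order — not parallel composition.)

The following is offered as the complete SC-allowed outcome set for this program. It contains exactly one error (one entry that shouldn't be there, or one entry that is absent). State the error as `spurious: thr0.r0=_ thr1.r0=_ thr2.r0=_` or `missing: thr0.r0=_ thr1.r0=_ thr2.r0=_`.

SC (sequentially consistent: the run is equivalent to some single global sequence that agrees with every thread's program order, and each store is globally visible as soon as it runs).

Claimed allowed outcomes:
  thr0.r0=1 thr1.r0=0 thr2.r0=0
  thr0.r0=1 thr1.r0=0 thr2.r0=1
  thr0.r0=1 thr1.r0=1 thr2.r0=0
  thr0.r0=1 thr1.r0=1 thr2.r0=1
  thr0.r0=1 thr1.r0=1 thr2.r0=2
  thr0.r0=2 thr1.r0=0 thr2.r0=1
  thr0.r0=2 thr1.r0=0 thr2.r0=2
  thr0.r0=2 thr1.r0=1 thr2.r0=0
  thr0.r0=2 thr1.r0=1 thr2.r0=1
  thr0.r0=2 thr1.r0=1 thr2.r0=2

spurious: thr0.r0=1 thr1.r0=0 thr2.r0=0

outcome vector order: (thr0.r0,thr1.r0,thr2.r0)
SC: 9 outcomes — {101 110 111 112 201 202 210 211 212}
claimed∖SC = {100}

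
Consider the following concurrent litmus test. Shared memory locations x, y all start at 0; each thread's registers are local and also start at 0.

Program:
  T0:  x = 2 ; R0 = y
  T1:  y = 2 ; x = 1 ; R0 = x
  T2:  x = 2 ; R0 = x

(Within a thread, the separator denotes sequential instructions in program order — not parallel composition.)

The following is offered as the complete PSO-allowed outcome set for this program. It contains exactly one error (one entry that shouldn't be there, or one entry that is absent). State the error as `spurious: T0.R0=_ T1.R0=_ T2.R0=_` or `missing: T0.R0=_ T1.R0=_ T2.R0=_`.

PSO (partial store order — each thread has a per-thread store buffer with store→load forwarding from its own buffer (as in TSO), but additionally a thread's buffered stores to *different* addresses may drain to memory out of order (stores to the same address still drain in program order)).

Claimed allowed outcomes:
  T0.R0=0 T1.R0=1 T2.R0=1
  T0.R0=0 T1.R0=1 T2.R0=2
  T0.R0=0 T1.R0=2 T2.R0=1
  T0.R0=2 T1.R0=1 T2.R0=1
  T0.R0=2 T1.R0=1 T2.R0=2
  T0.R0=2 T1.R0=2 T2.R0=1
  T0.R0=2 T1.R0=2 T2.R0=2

outcome vector order: (T0.R0,T1.R0,T2.R0)
under PSO → <0 1 1> <0 1 2> <0 2 1> <0 2 2> <2 1 1> <2 1 2> <2 2 1> <2 2 2>
PSO∖claimed = {<0 2 2>}

missing: T0.R0=0 T1.R0=2 T2.R0=2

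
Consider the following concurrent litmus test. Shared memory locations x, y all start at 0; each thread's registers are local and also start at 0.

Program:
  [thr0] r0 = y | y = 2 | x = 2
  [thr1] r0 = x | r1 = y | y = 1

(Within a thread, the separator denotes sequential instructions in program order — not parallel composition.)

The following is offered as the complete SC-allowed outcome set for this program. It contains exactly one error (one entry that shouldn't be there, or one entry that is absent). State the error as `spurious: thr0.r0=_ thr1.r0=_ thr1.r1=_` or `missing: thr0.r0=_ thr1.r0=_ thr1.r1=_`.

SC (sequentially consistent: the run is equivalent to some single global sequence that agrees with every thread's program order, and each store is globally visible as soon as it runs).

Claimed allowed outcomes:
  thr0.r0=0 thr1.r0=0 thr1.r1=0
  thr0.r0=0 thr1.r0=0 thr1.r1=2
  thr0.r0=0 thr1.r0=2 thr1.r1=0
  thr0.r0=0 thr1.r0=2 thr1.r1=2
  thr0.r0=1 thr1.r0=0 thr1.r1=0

spurious: thr0.r0=0 thr1.r0=2 thr1.r1=0

outcome vector order: (thr0.r0,thr1.r0,thr1.r1)
SC (4): <0 0 0> <0 0 2> <0 2 2> <1 0 0>
claimed∖SC = {<0 2 0>}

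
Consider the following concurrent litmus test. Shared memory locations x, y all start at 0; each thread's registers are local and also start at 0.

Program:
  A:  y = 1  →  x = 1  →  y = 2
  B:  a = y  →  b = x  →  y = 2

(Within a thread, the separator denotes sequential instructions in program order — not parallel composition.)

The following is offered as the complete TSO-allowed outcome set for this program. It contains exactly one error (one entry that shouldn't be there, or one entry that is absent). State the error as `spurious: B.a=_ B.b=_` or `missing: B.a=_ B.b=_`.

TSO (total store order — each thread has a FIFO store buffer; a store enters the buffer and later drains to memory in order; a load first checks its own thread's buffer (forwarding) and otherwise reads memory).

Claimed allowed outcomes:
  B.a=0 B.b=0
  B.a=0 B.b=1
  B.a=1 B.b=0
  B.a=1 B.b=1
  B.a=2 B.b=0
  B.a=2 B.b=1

outcome vector order: (B.a,B.b)
TSO: 5 outcomes — {00, 01, 10, 11, 21}
claimed∖TSO = {20}

spurious: B.a=2 B.b=0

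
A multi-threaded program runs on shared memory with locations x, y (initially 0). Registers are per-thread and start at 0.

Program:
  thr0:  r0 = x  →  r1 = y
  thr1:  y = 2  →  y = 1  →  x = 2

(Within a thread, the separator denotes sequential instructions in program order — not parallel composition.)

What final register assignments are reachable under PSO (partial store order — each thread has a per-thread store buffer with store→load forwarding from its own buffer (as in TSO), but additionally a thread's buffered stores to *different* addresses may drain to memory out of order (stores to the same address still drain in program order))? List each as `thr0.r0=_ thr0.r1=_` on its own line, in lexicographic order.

outcome vector order: (thr0.r0,thr0.r1)
|PSO outcomes| = 6

thr0.r0=0 thr0.r1=0
thr0.r0=0 thr0.r1=1
thr0.r0=0 thr0.r1=2
thr0.r0=2 thr0.r1=0
thr0.r0=2 thr0.r1=1
thr0.r0=2 thr0.r1=2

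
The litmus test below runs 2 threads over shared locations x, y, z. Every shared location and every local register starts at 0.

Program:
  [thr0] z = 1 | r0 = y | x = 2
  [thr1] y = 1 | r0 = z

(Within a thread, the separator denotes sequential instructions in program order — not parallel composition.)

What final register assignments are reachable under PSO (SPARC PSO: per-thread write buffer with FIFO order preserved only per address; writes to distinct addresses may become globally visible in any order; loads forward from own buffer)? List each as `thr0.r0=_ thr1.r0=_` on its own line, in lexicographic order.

outcome vector order: (thr0.r0,thr1.r0)
|PSO outcomes| = 4

thr0.r0=0 thr1.r0=0
thr0.r0=0 thr1.r0=1
thr0.r0=1 thr1.r0=0
thr0.r0=1 thr1.r0=1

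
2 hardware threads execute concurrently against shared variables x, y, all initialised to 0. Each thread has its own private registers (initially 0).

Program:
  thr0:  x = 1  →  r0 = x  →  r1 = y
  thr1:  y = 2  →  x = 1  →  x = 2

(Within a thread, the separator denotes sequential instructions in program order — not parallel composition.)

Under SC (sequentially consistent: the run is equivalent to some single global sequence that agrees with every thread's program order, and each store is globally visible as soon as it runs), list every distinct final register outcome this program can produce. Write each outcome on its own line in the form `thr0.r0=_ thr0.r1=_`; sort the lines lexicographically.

thr0.r0=1 thr0.r1=0
thr0.r0=1 thr0.r1=2
thr0.r0=2 thr0.r1=2

outcome vector order: (thr0.r0,thr0.r1)
|SC outcomes| = 3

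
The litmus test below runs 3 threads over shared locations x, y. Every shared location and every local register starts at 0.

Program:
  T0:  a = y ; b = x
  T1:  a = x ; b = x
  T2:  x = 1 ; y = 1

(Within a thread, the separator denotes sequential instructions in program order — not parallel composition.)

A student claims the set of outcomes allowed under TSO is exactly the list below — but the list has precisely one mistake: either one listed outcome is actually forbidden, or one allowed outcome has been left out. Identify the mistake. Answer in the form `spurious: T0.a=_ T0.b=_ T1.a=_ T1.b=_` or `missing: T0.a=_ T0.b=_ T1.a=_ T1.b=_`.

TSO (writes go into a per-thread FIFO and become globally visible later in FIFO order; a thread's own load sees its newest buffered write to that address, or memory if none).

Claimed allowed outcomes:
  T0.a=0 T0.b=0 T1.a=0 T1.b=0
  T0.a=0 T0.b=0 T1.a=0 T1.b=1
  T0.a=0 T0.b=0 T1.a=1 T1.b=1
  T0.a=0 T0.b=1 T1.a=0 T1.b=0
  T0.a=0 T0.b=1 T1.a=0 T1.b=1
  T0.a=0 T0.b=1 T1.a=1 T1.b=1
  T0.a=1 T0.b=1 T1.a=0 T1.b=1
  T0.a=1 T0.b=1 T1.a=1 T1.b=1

outcome vector order: (T0.a,T0.b,T1.a,T1.b)
under TSO → <0 0 0 0>, <0 0 0 1>, <0 0 1 1>, <0 1 0 0>, <0 1 0 1>, <0 1 1 1>, <1 1 0 0>, <1 1 0 1>, <1 1 1 1>
TSO∖claimed = {<1 1 0 0>}

missing: T0.a=1 T0.b=1 T1.a=0 T1.b=0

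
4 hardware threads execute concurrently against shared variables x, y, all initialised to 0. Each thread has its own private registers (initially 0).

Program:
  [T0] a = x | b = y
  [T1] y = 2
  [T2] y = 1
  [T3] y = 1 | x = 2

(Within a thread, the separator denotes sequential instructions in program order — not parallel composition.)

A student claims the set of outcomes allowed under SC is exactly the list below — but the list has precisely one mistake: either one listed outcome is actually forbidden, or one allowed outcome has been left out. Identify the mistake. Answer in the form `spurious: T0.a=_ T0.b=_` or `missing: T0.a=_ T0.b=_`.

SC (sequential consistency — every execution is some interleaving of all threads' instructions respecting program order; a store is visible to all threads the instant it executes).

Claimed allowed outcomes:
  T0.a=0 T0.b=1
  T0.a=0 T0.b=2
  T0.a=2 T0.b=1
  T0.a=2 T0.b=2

missing: T0.a=0 T0.b=0

outcome vector order: (T0.a,T0.b)
under SC → <0 0>, <0 1>, <0 2>, <2 1>, <2 2>
SC∖claimed = {<0 0>}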